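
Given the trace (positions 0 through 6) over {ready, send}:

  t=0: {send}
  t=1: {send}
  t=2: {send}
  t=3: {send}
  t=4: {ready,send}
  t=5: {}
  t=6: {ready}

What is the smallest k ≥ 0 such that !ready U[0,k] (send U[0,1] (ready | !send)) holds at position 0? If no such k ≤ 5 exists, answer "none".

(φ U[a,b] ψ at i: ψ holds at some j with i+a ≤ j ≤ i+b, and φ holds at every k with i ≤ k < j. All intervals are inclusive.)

3

Need earliest j ≥ 0 with (send U[0,1] (ready | !send)), and !ready at every k in [0,j-1].
  j=0: rhs fails.
  j=1: rhs fails.
  j=2: rhs fails.
  j=3: rhs holds; lhs holds on [0,2]. k = 3.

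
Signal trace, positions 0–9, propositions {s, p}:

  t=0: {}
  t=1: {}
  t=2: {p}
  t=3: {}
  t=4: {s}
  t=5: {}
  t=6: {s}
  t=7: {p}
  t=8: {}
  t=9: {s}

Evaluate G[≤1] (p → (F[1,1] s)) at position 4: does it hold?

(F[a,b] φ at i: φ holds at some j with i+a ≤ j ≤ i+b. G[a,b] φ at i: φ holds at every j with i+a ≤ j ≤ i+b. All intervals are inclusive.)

Holds

Check (p → (F[1,1] s)) at every j in [4,5]:
  j=4: antecedent false → ✓
  j=5: antecedent false → ✓
All positions satisfy it → formula holds.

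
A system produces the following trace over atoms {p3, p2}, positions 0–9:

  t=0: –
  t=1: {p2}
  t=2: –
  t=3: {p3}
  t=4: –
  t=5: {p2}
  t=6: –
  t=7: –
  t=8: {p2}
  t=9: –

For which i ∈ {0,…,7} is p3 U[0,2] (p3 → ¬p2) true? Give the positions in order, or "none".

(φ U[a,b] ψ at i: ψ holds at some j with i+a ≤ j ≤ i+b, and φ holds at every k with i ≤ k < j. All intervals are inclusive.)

0, 1, 2, 3, 4, 5, 6, 7

Evaluate at each i in [0,7]:
  i=0: ✓ (rhs at j=0)
  i=1: ✓ (rhs at j=1)
  i=2: ✓ (rhs at j=2)
  i=3: ✓ (rhs at j=3)
  i=4: ✓ (rhs at j=4)
  i=5: ✓ (rhs at j=5)
  i=6: ✓ (rhs at j=6)
  i=7: ✓ (rhs at j=7)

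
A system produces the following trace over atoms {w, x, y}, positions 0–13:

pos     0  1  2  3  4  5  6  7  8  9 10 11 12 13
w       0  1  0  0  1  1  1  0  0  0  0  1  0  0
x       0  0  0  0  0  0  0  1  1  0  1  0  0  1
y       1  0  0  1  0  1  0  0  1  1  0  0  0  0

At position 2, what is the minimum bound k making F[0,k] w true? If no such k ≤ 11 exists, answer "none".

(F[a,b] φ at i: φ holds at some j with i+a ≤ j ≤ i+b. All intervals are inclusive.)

2

Scan j = 2,3,… for w:
  j=2: fails
  j=3: fails
  j=4: holds
First hit at j=4, so smallest k = 4-2 = 2.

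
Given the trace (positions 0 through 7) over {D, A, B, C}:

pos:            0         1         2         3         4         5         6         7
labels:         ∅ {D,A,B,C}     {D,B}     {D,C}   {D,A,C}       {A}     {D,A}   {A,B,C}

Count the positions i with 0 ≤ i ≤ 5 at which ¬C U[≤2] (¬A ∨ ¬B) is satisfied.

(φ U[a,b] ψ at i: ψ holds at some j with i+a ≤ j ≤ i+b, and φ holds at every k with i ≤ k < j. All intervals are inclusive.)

Evaluate at each i in [0,5]:
  i=0: ✓ (rhs at j=0)
  i=1: ✗ (lhs fails at k=1 before rhs at j=2)
  i=2: ✓ (rhs at j=2)
  i=3: ✓ (rhs at j=3)
  i=4: ✓ (rhs at j=4)
  i=5: ✓ (rhs at j=5)
Positions where it holds: {0, 2, 3, 4, 5} → 5.

5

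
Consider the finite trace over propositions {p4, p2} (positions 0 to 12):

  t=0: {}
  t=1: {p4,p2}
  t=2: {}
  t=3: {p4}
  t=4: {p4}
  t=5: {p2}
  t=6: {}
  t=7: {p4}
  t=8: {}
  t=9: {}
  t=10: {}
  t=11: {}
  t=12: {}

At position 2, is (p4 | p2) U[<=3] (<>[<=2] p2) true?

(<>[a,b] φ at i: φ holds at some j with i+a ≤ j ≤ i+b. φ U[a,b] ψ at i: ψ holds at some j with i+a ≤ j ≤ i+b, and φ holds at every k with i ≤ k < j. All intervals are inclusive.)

Does not hold

Need some j in [2,5] with <>[<=2] p2, and (p4 | p2) at every k in [2,j-1].
  j=2: <>[<=2] p2 — fails (none in [2,4]).
  j=3: <>[<=2] p2 holds, but (p4 | p2) fails at k=2 → not this j.
  j=4: <>[<=2] p2 holds, but (p4 | p2) fails at k=2 → not this j.
  j=5: <>[<=2] p2 holds, but (p4 | p2) fails at k=2 → not this j.
No j in the window works → until fails.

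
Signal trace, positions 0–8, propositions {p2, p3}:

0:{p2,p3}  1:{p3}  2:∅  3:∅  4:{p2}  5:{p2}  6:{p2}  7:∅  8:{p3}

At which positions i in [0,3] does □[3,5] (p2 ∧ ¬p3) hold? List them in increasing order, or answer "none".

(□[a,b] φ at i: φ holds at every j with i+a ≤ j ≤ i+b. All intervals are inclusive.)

Evaluate at each i in [0,3]:
  i=0: ✗ (fails at j=3)
  i=1: ✓ (all of [4,6])
  i=2: ✗ (fails at j=7)
  i=3: ✗ (fails at j=7)

1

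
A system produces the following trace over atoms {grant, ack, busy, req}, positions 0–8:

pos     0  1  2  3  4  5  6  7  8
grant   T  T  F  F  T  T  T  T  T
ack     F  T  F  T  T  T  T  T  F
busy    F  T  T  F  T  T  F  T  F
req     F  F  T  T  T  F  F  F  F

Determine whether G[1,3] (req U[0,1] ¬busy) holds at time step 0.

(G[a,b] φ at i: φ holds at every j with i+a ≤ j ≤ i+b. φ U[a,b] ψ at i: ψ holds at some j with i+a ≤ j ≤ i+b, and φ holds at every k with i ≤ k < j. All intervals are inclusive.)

Does not hold

Check (req U[0,1] ¬busy) at every j in [1,3]:
  j=1: fails
  j=2: holds
  j=3: holds
Fails at j=1 → formula fails.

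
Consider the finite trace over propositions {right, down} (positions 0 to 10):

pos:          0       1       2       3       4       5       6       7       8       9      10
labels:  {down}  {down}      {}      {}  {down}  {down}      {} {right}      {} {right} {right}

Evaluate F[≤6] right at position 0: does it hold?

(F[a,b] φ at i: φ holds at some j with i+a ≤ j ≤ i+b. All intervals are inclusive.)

False

Check right at each j in [0,6]:
  j=0: false
  j=1: false
  j=2: false
  j=3: false
  j=4: false
  j=5: false
  j=6: false
No position in the window satisfies it → formula fails.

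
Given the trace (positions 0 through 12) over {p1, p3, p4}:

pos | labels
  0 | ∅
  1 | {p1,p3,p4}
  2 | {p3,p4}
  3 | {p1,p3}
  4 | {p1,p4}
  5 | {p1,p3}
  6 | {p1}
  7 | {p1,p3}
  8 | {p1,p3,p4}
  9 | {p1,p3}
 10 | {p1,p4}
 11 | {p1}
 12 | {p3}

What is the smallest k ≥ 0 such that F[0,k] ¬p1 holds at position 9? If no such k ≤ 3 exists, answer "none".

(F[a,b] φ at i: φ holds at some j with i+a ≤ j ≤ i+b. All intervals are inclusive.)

3

Scan j = 9,10,… for ¬p1:
  j=9: fails
  j=10: fails
  j=11: fails
  j=12: holds
First hit at j=12, so smallest k = 12-9 = 3.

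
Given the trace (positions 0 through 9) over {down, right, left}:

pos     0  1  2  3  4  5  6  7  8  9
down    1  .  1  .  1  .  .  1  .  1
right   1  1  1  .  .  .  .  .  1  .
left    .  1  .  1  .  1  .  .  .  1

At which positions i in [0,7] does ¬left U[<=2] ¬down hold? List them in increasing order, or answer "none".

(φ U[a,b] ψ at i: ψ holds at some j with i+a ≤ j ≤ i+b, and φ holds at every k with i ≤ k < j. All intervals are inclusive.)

0, 1, 2, 3, 4, 5, 6, 7

Evaluate at each i in [0,7]:
  i=0: ✓ (rhs at j=1; lhs holds on [0,0])
  i=1: ✓ (rhs at j=1)
  i=2: ✓ (rhs at j=3; lhs holds on [2,2])
  i=3: ✓ (rhs at j=3)
  i=4: ✓ (rhs at j=5; lhs holds on [4,4])
  i=5: ✓ (rhs at j=5)
  i=6: ✓ (rhs at j=6)
  i=7: ✓ (rhs at j=8; lhs holds on [7,7])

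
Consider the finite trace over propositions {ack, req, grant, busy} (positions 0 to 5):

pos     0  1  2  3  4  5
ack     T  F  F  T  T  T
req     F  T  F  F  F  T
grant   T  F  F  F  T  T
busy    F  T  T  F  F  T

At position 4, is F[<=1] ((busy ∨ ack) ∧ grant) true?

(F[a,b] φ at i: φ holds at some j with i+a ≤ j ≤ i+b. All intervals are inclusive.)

Check ((busy ∨ ack) ∧ grant) at each j in [4,5]:
  j=4: true
  j=5: true
Found at j=4 → formula holds.

True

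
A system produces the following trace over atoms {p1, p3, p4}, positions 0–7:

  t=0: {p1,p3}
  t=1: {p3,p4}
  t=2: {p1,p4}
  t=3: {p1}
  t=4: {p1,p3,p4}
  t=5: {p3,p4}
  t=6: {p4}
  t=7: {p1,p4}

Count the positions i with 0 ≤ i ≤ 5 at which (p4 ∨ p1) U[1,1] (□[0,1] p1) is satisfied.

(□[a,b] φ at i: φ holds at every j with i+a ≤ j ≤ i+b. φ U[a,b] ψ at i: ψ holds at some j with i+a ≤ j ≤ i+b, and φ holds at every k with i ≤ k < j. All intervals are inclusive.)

Evaluate at each i in [0,5]:
  i=0: ✗ (no rhs in [1,1])
  i=1: ✓ (rhs at j=2; lhs holds on [1,1])
  i=2: ✓ (rhs at j=3; lhs holds on [2,2])
  i=3: ✗ (no rhs in [4,4])
  i=4: ✗ (no rhs in [5,5])
  i=5: ✗ (no rhs in [6,6])
Positions where it holds: {1, 2} → 2.

2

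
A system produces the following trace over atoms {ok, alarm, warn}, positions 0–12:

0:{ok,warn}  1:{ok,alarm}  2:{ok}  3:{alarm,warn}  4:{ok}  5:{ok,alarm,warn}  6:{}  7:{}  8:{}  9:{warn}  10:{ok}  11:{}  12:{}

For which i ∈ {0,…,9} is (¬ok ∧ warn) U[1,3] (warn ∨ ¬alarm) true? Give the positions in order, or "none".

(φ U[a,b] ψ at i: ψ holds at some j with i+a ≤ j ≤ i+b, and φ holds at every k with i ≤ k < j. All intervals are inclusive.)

Evaluate at each i in [0,9]:
  i=0: ✗ (lhs fails at k=0 before rhs at j=2)
  i=1: ✗ (lhs fails at k=1 before rhs at j=2)
  i=2: ✗ (lhs fails at k=2 before rhs at j=3)
  i=3: ✓ (rhs at j=4; lhs holds on [3,3])
  i=4: ✗ (lhs fails at k=4 before rhs at j=5)
  i=5: ✗ (lhs fails at k=5 before rhs at j=6)
  i=6: ✗ (lhs fails at k=6 before rhs at j=7)
  i=7: ✗ (lhs fails at k=7 before rhs at j=8)
  i=8: ✗ (lhs fails at k=8 before rhs at j=9)
  i=9: ✓ (rhs at j=10; lhs holds on [9,9])

3, 9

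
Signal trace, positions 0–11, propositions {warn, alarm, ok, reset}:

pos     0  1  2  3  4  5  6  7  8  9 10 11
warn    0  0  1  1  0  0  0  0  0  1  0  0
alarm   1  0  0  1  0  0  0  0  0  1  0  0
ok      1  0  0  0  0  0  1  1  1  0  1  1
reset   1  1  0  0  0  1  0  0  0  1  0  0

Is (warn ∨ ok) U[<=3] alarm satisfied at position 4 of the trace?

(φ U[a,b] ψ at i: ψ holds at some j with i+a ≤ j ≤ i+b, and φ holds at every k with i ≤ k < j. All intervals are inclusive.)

Does not hold

Need some j in [4,7] with alarm, and (warn ∨ ok) at every k in [4,j-1].
  j=4: alarm false.
  j=5: alarm false.
  j=6: alarm false.
  j=7: alarm false.
No j in the window works → until fails.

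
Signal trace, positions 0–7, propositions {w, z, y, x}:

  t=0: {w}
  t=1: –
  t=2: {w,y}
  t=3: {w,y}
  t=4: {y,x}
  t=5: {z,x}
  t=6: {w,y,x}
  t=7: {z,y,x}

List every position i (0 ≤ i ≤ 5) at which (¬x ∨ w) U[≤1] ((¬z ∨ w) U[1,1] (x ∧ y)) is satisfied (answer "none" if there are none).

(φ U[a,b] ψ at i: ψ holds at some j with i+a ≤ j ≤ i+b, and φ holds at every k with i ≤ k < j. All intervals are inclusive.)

Evaluate at each i in [0,5]:
  i=0: ✗ (no rhs in [0,1])
  i=1: ✗ (no rhs in [1,2])
  i=2: ✓ (rhs at j=3; lhs holds on [2,2])
  i=3: ✓ (rhs at j=3)
  i=4: ✗ (no rhs in [4,5])
  i=5: ✗ (lhs fails at k=5 before rhs at j=6)

2, 3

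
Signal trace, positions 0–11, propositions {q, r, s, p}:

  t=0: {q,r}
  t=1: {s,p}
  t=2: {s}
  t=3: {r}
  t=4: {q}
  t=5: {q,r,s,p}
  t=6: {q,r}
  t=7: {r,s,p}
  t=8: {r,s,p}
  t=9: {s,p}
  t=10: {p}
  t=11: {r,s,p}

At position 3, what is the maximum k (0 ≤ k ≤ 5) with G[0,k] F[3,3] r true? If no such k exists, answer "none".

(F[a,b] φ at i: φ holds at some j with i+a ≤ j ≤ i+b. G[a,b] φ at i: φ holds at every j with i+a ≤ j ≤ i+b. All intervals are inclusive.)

F[3,3] r must hold from j=3 onward; find where it first fails.
  j=3: holds
  j=4: holds
  j=5: holds
  j=6: fails
Holds on [3,5], so largest k = 2.

2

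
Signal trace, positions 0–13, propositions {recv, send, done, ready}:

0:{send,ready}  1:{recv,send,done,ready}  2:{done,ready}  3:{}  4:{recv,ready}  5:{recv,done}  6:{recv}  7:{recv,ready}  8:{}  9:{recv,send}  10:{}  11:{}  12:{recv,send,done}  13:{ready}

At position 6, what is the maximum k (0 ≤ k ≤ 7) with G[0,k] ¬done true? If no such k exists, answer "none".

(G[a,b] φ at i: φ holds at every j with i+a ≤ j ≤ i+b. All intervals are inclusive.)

5

¬done must hold from j=6 onward; find where it first fails.
  j=6: holds
  j=7: holds
  j=8: holds
  j=9: holds
  j=10: holds
  j=11: holds
  j=12: fails
Holds on [6,11], so largest k = 5.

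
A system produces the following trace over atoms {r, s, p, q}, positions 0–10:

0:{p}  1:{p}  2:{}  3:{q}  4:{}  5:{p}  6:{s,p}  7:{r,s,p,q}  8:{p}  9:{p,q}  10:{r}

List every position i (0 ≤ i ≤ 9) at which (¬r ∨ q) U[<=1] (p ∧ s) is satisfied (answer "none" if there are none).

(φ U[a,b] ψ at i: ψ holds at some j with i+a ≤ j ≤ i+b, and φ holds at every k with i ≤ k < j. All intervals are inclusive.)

5, 6, 7

Evaluate at each i in [0,9]:
  i=0: ✗ (no rhs in [0,1])
  i=1: ✗ (no rhs in [1,2])
  i=2: ✗ (no rhs in [2,3])
  i=3: ✗ (no rhs in [3,4])
  i=4: ✗ (no rhs in [4,5])
  i=5: ✓ (rhs at j=6; lhs holds on [5,5])
  i=6: ✓ (rhs at j=6)
  i=7: ✓ (rhs at j=7)
  i=8: ✗ (no rhs in [8,9])
  i=9: ✗ (no rhs in [9,10])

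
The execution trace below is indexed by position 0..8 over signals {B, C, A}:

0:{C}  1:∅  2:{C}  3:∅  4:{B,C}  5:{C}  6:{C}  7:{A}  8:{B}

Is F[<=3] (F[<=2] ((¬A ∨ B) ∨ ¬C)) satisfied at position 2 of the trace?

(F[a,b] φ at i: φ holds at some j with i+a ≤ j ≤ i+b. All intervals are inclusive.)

Check F[<=2] ((¬A ∨ B) ∨ ¬C) at each j in [2,5]:
  j=2: holds (witness at 2)
  j=3: holds (witness at 3)
  j=4: holds (witness at 4)
  j=5: holds (witness at 5)
Found at j=2 → formula holds.

Holds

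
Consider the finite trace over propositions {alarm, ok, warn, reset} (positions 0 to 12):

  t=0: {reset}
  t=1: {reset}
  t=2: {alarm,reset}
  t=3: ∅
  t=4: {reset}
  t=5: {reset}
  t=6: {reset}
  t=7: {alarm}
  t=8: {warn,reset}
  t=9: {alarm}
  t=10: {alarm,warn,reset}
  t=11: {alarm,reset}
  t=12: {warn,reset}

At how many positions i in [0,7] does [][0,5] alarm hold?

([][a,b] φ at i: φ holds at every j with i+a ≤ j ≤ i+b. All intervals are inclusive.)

0

Evaluate at each i in [0,7]:
  i=0: ✗ (fails at j=0)
  i=1: ✗ (fails at j=1)
  i=2: ✗ (fails at j=3)
  i=3: ✗ (fails at j=3)
  i=4: ✗ (fails at j=4)
  i=5: ✗ (fails at j=5)
  i=6: ✗ (fails at j=6)
  i=7: ✗ (fails at j=8)
Positions where it holds: {} → 0.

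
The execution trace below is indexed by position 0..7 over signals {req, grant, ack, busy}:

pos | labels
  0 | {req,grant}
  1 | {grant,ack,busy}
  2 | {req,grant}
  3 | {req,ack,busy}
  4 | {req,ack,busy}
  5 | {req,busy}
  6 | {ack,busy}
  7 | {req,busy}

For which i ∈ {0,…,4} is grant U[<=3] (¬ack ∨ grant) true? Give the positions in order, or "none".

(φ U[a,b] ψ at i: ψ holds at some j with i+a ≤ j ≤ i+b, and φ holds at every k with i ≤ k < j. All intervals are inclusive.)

Evaluate at each i in [0,4]:
  i=0: ✓ (rhs at j=0)
  i=1: ✓ (rhs at j=1)
  i=2: ✓ (rhs at j=2)
  i=3: ✗ (lhs fails at k=3 before rhs at j=5)
  i=4: ✗ (lhs fails at k=4 before rhs at j=5)

0, 1, 2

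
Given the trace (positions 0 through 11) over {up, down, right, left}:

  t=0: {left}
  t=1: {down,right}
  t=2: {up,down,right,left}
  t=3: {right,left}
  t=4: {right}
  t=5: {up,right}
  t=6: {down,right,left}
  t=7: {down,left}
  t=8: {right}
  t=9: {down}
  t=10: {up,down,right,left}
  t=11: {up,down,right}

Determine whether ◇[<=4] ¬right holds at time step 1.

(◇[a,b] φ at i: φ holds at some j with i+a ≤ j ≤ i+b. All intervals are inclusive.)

Check ¬right at each j in [1,5]:
  j=1: false
  j=2: false
  j=3: false
  j=4: false
  j=5: false
No position in the window satisfies it → formula fails.

No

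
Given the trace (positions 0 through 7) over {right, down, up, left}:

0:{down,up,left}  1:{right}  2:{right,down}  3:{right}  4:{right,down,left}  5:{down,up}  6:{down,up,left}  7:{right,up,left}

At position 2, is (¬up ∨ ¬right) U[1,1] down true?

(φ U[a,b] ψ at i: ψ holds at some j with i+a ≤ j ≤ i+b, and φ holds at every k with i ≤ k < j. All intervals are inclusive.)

No

Need some j in [3,3] with down, and (¬up ∨ ¬right) at every k in [2,j-1].
  j=3: down false.
No j in the window works → until fails.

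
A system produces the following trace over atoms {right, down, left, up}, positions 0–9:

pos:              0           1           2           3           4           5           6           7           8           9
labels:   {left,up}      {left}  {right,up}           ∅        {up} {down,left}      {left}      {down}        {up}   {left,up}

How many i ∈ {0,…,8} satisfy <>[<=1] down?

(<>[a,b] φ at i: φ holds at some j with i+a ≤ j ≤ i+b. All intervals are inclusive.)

Evaluate at each i in [0,8]:
  i=0: ✗ (none in [0,1])
  i=1: ✗ (none in [1,2])
  i=2: ✗ (none in [2,3])
  i=3: ✗ (none in [3,4])
  i=4: ✓ (witness j=5)
  i=5: ✓ (witness j=5)
  i=6: ✓ (witness j=7)
  i=7: ✓ (witness j=7)
  i=8: ✗ (none in [8,9])
Positions where it holds: {4, 5, 6, 7} → 4.

4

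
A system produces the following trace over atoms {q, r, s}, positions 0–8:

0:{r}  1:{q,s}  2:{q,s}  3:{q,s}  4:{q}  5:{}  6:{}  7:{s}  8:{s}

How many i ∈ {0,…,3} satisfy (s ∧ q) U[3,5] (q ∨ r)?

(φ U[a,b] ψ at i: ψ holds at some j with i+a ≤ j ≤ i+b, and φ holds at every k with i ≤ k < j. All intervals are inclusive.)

1

Evaluate at each i in [0,3]:
  i=0: ✗ (lhs fails at k=0 before rhs at j=3)
  i=1: ✓ (rhs at j=4; lhs holds on [1,3])
  i=2: ✗ (no rhs in [5,7])
  i=3: ✗ (no rhs in [6,8])
Positions where it holds: {1} → 1.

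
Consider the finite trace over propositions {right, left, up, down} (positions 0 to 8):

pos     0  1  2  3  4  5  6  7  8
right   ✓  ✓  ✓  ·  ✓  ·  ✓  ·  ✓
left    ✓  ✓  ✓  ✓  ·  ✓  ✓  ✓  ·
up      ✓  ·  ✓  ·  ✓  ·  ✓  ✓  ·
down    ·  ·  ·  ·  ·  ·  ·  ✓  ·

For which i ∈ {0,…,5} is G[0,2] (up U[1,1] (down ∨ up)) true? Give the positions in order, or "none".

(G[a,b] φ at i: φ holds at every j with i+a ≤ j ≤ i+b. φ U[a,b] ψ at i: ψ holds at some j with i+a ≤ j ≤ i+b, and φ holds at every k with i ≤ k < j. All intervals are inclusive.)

none

Evaluate at each i in [0,5]:
  i=0: ✗ (fails at j=0)
  i=1: ✗ (fails at j=1)
  i=2: ✗ (fails at j=2)
  i=3: ✗ (fails at j=3)
  i=4: ✗ (fails at j=4)
  i=5: ✗ (fails at j=5)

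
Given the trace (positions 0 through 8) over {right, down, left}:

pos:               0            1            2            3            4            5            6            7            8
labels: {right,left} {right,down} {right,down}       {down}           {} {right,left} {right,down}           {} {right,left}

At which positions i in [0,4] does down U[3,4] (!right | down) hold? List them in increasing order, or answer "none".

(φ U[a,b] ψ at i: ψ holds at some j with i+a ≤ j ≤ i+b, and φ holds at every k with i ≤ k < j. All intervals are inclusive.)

Evaluate at each i in [0,4]:
  i=0: ✗ (lhs fails at k=0 before rhs at j=3)
  i=1: ✓ (rhs at j=4; lhs holds on [1,3])
  i=2: ✗ (lhs fails at k=4 before rhs at j=6)
  i=3: ✗ (lhs fails at k=4 before rhs at j=6)
  i=4: ✗ (lhs fails at k=4 before rhs at j=7)

1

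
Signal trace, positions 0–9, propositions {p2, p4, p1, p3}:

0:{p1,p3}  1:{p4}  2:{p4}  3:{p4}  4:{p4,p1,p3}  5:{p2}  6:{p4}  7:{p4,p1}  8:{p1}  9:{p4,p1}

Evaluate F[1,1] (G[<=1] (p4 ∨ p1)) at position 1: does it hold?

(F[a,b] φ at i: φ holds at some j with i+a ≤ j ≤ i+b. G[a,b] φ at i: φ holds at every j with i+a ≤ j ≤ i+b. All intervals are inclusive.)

Check G[<=1] (p4 ∨ p1) at each j in [2,2]:
  j=2: holds on [2,3]
Found at j=2 → formula holds.

Holds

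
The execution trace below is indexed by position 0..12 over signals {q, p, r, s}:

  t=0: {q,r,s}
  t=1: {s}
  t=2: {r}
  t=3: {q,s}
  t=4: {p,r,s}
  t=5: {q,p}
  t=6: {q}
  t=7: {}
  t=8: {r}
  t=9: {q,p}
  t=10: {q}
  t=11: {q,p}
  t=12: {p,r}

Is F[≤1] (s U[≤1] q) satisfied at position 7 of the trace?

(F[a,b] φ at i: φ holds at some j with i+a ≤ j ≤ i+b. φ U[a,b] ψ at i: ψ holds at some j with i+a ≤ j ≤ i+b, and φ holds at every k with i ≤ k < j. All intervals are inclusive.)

Does not hold

Check (s U[≤1] q) at each j in [7,8]:
  j=7: fails
  j=8: fails
No position in the window satisfies it → formula fails.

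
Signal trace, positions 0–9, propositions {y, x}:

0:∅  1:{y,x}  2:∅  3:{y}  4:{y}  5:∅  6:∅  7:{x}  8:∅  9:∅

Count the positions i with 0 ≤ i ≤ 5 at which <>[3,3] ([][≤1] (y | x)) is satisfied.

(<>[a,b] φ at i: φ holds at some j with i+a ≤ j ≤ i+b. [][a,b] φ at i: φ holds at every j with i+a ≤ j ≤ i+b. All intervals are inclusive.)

Evaluate at each i in [0,5]:
  i=0: ✓ (witness j=3)
  i=1: ✗ (none in [4,4])
  i=2: ✗ (none in [5,5])
  i=3: ✗ (none in [6,6])
  i=4: ✗ (none in [7,7])
  i=5: ✗ (none in [8,8])
Positions where it holds: {0} → 1.

1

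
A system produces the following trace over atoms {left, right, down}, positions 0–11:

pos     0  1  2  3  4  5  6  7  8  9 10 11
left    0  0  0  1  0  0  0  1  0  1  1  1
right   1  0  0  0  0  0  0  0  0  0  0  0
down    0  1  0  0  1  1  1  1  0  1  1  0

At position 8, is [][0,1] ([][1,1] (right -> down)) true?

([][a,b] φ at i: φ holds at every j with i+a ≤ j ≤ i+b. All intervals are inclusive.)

Check [][1,1] (right -> down) at every j in [8,9]:
  j=8: holds on [9,9]
  j=9: holds on [10,10]
All positions satisfy it → formula holds.

Holds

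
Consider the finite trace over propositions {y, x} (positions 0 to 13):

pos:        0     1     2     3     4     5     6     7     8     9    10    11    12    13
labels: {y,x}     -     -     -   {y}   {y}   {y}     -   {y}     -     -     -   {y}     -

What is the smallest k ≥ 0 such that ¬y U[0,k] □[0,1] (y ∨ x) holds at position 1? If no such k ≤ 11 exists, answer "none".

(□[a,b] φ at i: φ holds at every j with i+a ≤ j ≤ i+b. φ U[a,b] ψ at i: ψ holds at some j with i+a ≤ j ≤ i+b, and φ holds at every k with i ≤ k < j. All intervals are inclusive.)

3

Need earliest j ≥ 1 with □[0,1] (y ∨ x), and ¬y at every k in [1,j-1].
  j=1: rhs fails.
  j=2: rhs fails.
  j=3: rhs fails.
  j=4: rhs holds; lhs holds on [1,3]. k = 3.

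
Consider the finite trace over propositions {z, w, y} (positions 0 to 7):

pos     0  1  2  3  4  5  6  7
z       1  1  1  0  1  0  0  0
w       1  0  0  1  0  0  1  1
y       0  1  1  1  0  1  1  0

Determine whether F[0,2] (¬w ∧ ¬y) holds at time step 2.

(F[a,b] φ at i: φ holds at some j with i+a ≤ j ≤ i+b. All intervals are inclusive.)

Yes

Check (¬w ∧ ¬y) at each j in [2,4]:
  j=2: false
  j=3: false
  j=4: true
Found at j=4 → formula holds.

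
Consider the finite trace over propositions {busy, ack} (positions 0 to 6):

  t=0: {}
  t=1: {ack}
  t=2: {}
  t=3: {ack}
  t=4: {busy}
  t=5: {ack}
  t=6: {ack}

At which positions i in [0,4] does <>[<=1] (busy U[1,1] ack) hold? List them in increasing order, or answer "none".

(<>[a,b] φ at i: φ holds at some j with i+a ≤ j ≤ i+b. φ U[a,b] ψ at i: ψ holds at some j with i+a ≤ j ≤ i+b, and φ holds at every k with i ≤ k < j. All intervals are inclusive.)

Evaluate at each i in [0,4]:
  i=0: ✗ (none in [0,1])
  i=1: ✗ (none in [1,2])
  i=2: ✗ (none in [2,3])
  i=3: ✓ (witness j=4)
  i=4: ✓ (witness j=4)

3, 4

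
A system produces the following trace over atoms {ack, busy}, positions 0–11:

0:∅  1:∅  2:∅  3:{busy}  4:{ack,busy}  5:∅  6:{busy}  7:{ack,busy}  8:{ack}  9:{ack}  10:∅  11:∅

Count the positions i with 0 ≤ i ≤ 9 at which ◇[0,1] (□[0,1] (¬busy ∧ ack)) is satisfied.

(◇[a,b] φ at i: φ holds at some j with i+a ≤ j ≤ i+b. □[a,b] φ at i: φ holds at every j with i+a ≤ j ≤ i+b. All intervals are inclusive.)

Evaluate at each i in [0,9]:
  i=0: ✗ (none in [0,1])
  i=1: ✗ (none in [1,2])
  i=2: ✗ (none in [2,3])
  i=3: ✗ (none in [3,4])
  i=4: ✗ (none in [4,5])
  i=5: ✗ (none in [5,6])
  i=6: ✗ (none in [6,7])
  i=7: ✓ (witness j=8)
  i=8: ✓ (witness j=8)
  i=9: ✗ (none in [9,10])
Positions where it holds: {7, 8} → 2.

2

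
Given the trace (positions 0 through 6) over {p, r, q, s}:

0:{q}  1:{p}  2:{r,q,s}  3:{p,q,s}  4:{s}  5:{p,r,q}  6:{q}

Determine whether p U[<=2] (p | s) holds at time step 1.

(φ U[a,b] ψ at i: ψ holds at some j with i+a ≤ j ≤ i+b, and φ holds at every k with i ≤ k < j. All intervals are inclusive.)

Yes

Need some j in [1,3] with (p | s), and p at every k in [1,j-1].
  j=1: (p | s) holds; no prefix to check → satisfied.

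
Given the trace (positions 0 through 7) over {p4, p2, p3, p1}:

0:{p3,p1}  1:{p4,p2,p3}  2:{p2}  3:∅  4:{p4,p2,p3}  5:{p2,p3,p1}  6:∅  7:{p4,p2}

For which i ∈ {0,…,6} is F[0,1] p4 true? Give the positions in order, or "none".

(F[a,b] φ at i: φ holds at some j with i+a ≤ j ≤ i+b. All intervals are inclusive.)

0, 1, 3, 4, 6

Evaluate at each i in [0,6]:
  i=0: ✓ (witness j=1)
  i=1: ✓ (witness j=1)
  i=2: ✗ (none in [2,3])
  i=3: ✓ (witness j=4)
  i=4: ✓ (witness j=4)
  i=5: ✗ (none in [5,6])
  i=6: ✓ (witness j=7)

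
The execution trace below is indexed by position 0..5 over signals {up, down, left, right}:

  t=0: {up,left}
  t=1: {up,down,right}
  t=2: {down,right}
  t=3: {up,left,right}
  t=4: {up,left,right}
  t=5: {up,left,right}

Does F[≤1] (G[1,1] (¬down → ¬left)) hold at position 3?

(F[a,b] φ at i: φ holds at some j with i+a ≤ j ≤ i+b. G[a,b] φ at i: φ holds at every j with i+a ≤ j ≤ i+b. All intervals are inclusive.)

No

Check G[1,1] (¬down → ¬left) at each j in [3,4]:
  j=3: fails at 4
  j=4: fails at 5
No position in the window satisfies it → formula fails.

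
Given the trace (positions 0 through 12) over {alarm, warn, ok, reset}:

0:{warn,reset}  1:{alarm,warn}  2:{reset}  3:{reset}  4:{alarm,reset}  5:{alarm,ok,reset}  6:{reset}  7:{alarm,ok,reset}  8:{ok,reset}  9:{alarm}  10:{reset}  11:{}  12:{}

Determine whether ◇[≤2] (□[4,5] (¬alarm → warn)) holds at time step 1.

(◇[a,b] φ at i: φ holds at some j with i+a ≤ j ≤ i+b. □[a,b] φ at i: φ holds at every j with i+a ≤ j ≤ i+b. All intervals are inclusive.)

Does not hold

Check □[4,5] (¬alarm → warn) at each j in [1,3]:
  j=1: fails at 6
  j=2: fails at 6
  j=3: fails at 8
No position in the window satisfies it → formula fails.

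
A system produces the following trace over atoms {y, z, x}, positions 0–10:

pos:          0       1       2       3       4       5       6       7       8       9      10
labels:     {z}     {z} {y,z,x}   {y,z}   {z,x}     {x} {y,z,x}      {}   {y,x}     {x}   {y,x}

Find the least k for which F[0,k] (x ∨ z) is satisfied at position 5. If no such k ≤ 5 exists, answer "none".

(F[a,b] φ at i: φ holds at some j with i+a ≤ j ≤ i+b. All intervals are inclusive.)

0

Scan j = 5,6,… for (x ∨ z):
  j=5: holds
First hit at j=5, so smallest k = 5-5 = 0.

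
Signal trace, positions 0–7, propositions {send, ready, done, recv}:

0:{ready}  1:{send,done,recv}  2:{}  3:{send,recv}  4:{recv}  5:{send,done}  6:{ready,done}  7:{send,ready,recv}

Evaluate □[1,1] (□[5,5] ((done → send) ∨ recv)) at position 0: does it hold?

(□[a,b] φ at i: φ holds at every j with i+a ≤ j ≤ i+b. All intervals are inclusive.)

Check □[5,5] ((done → send) ∨ recv) at every j in [1,1]:
  j=1: fails at 6
Fails at j=1 → formula fails.

No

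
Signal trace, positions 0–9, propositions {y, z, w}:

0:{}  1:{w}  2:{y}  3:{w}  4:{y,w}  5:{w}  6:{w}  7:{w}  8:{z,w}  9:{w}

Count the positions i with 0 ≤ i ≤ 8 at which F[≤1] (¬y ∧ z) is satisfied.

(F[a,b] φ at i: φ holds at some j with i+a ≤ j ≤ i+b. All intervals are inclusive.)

Evaluate at each i in [0,8]:
  i=0: ✗ (none in [0,1])
  i=1: ✗ (none in [1,2])
  i=2: ✗ (none in [2,3])
  i=3: ✗ (none in [3,4])
  i=4: ✗ (none in [4,5])
  i=5: ✗ (none in [5,6])
  i=6: ✗ (none in [6,7])
  i=7: ✓ (witness j=8)
  i=8: ✓ (witness j=8)
Positions where it holds: {7, 8} → 2.

2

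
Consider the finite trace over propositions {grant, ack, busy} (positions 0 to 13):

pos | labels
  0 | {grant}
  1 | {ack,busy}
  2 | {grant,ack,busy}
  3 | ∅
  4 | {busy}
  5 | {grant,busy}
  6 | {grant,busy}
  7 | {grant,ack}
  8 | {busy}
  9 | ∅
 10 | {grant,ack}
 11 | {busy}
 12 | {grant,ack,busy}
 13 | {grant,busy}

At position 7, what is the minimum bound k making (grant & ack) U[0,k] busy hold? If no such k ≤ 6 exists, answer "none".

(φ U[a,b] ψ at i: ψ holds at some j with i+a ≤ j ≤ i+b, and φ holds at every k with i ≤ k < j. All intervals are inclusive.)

Need earliest j ≥ 7 with busy, and (grant & ack) at every k in [7,j-1].
  j=7: rhs fails.
  j=8: rhs holds; lhs holds on [7,7]. k = 1.

1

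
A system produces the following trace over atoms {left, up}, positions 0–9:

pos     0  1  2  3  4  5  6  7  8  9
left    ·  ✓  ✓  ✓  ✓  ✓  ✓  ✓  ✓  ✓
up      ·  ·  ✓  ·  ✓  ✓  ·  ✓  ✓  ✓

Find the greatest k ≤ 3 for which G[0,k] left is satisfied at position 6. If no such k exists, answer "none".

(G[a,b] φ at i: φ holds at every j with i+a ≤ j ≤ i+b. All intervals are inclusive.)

left must hold from j=6 onward; find where it first fails.
  j=6: holds
  j=7: holds
  j=8: holds
  j=9: holds
Holds through j=9; largest k = 3.

3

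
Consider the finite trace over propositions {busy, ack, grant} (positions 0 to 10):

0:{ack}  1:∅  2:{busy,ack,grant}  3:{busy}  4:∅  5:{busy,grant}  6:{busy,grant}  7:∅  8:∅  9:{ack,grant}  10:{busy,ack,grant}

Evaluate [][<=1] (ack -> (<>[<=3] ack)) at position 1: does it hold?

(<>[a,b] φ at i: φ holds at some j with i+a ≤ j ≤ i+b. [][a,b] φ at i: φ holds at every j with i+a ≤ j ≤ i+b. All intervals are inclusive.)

Check (ack -> (<>[<=3] ack)) at every j in [1,2]:
  j=1: antecedent false → ✓
  j=2: antecedent true; consequent holds (witness at 2) → ✓
All positions satisfy it → formula holds.

Yes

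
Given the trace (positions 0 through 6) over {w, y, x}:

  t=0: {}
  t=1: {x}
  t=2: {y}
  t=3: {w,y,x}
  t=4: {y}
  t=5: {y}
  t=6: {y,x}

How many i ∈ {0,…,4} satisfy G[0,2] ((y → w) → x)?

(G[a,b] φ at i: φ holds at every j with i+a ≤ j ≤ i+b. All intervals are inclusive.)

Evaluate at each i in [0,4]:
  i=0: ✗ (fails at j=0)
  i=1: ✓ (all of [1,3])
  i=2: ✓ (all of [2,4])
  i=3: ✓ (all of [3,5])
  i=4: ✓ (all of [4,6])
Positions where it holds: {1, 2, 3, 4} → 4.

4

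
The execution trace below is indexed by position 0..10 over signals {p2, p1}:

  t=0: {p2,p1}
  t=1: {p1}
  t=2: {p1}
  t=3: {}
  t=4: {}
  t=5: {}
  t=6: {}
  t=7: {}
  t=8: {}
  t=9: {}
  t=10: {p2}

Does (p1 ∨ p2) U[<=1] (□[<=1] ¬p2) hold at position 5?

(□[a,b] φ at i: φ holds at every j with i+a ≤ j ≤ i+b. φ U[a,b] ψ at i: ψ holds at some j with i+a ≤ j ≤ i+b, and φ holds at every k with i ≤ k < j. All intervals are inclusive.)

Need some j in [5,6] with □[<=1] ¬p2, and (p1 ∨ p2) at every k in [5,j-1].
  j=5: □[<=1] ¬p2 holds; no prefix to check → satisfied.

Holds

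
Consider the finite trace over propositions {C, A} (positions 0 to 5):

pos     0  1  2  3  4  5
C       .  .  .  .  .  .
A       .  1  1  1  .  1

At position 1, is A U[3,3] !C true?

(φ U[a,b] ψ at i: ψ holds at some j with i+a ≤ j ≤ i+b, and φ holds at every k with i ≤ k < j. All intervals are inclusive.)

True

Need some j in [4,4] with !C, and A at every k in [1,j-1].
  j=4: !C holds; A holds at every k in [1,3] → satisfied.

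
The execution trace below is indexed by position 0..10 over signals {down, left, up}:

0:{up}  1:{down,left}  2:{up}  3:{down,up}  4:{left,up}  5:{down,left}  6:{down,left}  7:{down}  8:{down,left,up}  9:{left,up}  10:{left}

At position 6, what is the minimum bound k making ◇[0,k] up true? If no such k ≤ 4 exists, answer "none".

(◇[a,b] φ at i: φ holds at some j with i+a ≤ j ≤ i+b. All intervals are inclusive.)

Scan j = 6,7,… for up:
  j=6: fails
  j=7: fails
  j=8: holds
First hit at j=8, so smallest k = 8-6 = 2.

2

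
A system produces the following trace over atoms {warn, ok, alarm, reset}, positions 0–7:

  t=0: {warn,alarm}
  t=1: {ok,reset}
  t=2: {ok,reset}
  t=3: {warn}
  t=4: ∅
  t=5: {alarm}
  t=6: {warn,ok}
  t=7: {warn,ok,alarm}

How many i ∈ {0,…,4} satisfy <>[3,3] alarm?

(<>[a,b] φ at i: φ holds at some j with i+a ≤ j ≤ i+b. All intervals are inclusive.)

Evaluate at each i in [0,4]:
  i=0: ✗ (none in [3,3])
  i=1: ✗ (none in [4,4])
  i=2: ✓ (witness j=5)
  i=3: ✗ (none in [6,6])
  i=4: ✓ (witness j=7)
Positions where it holds: {2, 4} → 2.

2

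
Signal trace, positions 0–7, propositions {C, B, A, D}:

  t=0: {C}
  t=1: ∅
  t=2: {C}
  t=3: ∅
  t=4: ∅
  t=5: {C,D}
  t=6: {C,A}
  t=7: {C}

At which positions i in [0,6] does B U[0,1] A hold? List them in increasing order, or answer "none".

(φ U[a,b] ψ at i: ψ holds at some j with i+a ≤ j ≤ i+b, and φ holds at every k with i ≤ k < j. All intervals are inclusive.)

Evaluate at each i in [0,6]:
  i=0: ✗ (no rhs in [0,1])
  i=1: ✗ (no rhs in [1,2])
  i=2: ✗ (no rhs in [2,3])
  i=3: ✗ (no rhs in [3,4])
  i=4: ✗ (no rhs in [4,5])
  i=5: ✗ (lhs fails at k=5 before rhs at j=6)
  i=6: ✓ (rhs at j=6)

6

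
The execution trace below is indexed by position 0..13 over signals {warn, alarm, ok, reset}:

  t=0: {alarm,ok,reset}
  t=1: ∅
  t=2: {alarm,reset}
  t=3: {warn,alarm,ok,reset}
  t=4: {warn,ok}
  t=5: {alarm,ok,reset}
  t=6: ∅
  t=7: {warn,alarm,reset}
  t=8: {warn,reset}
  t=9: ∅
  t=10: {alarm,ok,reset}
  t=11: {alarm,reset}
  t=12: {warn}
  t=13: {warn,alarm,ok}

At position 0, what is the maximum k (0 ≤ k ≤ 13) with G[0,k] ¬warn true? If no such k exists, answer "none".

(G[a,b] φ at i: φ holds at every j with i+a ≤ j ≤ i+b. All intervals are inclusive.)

¬warn must hold from j=0 onward; find where it first fails.
  j=0: holds
  j=1: holds
  j=2: holds
  j=3: fails
Holds on [0,2], so largest k = 2.

2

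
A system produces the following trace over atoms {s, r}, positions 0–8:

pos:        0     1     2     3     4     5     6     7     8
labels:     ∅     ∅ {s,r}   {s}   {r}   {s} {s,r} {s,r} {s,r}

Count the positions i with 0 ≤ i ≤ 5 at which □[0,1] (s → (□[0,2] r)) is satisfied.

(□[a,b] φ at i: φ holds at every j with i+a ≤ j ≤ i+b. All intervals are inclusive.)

1

Evaluate at each i in [0,5]:
  i=0: ✓ (all of [0,1])
  i=1: ✗ (fails at j=2)
  i=2: ✗ (fails at j=2)
  i=3: ✗ (fails at j=3)
  i=4: ✗ (fails at j=5)
  i=5: ✗ (fails at j=5)
Positions where it holds: {0} → 1.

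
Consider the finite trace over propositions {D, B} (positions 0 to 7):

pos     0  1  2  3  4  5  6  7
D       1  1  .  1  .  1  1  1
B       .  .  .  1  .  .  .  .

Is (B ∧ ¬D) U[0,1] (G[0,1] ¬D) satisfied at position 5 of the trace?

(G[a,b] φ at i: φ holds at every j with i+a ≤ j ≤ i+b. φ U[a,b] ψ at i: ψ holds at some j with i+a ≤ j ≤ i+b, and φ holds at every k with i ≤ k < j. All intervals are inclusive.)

Need some j in [5,6] with G[0,1] ¬D, and (B ∧ ¬D) at every k in [5,j-1].
  j=5: G[0,1] ¬D — fails at 5.
  j=6: G[0,1] ¬D — fails at 6.
No j in the window works → until fails.

False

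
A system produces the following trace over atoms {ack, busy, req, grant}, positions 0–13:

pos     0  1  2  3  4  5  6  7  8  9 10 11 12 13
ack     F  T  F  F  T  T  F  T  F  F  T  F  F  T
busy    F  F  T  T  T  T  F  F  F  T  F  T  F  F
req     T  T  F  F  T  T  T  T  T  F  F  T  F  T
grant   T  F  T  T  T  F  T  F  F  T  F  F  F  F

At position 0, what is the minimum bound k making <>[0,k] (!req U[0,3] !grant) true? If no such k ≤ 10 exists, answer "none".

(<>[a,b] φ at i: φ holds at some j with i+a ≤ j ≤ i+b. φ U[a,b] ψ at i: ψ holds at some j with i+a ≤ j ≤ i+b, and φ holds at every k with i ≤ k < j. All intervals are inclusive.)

1

Scan j = 0,1,… for (!req U[0,3] !grant):
  j=0: fails
  j=1: holds
First hit at j=1, so smallest k = 1-0 = 1.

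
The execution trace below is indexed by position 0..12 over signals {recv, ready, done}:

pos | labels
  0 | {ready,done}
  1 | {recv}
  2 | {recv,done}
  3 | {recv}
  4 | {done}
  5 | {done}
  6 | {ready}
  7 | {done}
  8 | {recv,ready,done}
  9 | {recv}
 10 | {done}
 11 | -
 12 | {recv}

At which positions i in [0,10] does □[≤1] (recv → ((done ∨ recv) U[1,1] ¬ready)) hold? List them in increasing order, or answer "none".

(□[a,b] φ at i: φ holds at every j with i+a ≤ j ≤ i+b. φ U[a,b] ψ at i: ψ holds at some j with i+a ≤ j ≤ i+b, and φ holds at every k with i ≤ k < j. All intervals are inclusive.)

0, 1, 2, 3, 4, 5, 6, 7, 8, 9, 10

Evaluate at each i in [0,10]:
  i=0: ✓ (all of [0,1])
  i=1: ✓ (all of [1,2])
  i=2: ✓ (all of [2,3])
  i=3: ✓ (all of [3,4])
  i=4: ✓ (all of [4,5])
  i=5: ✓ (all of [5,6])
  i=6: ✓ (all of [6,7])
  i=7: ✓ (all of [7,8])
  i=8: ✓ (all of [8,9])
  i=9: ✓ (all of [9,10])
  i=10: ✓ (all of [10,11])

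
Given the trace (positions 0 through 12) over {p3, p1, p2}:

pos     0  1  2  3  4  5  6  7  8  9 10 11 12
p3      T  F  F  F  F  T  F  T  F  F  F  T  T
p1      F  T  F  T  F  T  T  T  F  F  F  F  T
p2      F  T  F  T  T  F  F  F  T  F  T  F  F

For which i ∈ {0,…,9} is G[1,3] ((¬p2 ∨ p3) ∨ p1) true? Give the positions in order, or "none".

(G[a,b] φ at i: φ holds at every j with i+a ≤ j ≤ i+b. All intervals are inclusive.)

0, 4

Evaluate at each i in [0,9]:
  i=0: ✓ (all of [1,3])
  i=1: ✗ (fails at j=4)
  i=2: ✗ (fails at j=4)
  i=3: ✗ (fails at j=4)
  i=4: ✓ (all of [5,7])
  i=5: ✗ (fails at j=8)
  i=6: ✗ (fails at j=8)
  i=7: ✗ (fails at j=8)
  i=8: ✗ (fails at j=10)
  i=9: ✗ (fails at j=10)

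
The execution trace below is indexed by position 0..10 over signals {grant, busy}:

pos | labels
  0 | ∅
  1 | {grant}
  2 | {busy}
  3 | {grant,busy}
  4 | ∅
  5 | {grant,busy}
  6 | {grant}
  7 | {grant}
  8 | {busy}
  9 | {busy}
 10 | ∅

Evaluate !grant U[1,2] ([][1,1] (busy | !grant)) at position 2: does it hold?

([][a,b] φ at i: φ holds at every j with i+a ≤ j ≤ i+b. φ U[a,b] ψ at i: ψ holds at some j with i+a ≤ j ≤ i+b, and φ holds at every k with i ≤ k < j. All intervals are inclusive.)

Need some j in [3,4] with [][1,1] (busy | !grant), and !grant at every k in [2,j-1].
  j=3: [][1,1] (busy | !grant) holds; !grant holds at every k in [2,2] → satisfied.

Holds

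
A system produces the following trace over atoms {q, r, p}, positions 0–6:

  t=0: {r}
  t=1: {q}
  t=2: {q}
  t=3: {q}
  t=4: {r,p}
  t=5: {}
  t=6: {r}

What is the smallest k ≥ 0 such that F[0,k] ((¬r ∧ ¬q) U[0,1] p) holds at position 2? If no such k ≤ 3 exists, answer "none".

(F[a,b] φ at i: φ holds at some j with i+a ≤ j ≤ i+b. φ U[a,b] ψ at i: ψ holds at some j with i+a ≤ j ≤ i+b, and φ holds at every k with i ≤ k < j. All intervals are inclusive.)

2

Scan j = 2,3,… for ((¬r ∧ ¬q) U[0,1] p):
  j=2: fails
  j=3: fails
  j=4: holds
First hit at j=4, so smallest k = 4-2 = 2.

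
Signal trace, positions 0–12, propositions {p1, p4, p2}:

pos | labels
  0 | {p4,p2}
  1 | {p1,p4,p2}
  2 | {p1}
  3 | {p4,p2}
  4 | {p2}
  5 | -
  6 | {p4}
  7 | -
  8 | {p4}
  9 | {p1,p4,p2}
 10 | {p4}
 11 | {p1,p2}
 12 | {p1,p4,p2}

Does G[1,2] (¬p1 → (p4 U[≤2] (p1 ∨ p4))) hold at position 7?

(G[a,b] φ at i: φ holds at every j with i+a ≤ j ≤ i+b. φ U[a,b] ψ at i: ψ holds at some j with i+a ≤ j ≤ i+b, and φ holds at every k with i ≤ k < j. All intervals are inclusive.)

Holds

Check (¬p1 → (p4 U[≤2] (p1 ∨ p4))) at every j in [8,9]:
  j=8: antecedent true; consequent holds → ✓
  j=9: antecedent false → ✓
All positions satisfy it → formula holds.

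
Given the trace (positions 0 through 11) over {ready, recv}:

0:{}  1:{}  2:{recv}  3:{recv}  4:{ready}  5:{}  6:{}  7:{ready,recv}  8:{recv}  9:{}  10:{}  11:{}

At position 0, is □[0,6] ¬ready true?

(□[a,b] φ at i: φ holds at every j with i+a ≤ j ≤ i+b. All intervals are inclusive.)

No

Check ¬ready at every j in [0,6]:
  j=0: true
  j=1: true
  j=2: true
  j=3: true
  j=4: false
  j=5: true
  j=6: true
Fails at j=4 → formula fails.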